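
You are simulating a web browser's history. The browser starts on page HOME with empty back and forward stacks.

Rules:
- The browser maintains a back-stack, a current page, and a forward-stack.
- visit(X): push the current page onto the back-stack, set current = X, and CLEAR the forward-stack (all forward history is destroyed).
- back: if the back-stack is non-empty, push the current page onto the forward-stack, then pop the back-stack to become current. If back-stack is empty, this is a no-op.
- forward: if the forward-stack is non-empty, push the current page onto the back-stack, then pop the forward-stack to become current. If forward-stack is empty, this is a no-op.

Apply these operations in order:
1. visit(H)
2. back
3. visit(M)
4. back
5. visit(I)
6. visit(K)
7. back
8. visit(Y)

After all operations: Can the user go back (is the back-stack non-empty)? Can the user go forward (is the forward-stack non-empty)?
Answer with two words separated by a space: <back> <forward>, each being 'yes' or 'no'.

After 1 (visit(H)): cur=H back=1 fwd=0
After 2 (back): cur=HOME back=0 fwd=1
After 3 (visit(M)): cur=M back=1 fwd=0
After 4 (back): cur=HOME back=0 fwd=1
After 5 (visit(I)): cur=I back=1 fwd=0
After 6 (visit(K)): cur=K back=2 fwd=0
After 7 (back): cur=I back=1 fwd=1
After 8 (visit(Y)): cur=Y back=2 fwd=0

Answer: yes no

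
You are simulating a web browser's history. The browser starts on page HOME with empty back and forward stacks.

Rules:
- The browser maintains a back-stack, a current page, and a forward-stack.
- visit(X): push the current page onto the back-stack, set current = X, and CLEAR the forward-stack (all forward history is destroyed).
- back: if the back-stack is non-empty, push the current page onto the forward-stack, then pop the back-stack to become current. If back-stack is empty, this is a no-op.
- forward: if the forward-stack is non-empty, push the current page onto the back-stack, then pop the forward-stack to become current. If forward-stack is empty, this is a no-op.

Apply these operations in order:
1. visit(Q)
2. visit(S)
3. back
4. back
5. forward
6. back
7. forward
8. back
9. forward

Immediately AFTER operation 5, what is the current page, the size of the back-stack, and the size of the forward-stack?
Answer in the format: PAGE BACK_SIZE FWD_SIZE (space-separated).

After 1 (visit(Q)): cur=Q back=1 fwd=0
After 2 (visit(S)): cur=S back=2 fwd=0
After 3 (back): cur=Q back=1 fwd=1
After 4 (back): cur=HOME back=0 fwd=2
After 5 (forward): cur=Q back=1 fwd=1

Q 1 1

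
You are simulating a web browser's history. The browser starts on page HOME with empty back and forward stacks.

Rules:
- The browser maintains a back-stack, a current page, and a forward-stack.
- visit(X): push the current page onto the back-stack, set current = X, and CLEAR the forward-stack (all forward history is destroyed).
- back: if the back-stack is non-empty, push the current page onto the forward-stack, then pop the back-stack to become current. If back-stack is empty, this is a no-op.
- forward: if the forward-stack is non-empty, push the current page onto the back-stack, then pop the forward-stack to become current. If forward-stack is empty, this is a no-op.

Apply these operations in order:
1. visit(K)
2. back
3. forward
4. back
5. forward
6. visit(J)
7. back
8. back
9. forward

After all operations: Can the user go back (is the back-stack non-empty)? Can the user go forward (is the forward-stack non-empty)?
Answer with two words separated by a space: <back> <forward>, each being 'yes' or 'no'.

Answer: yes yes

Derivation:
After 1 (visit(K)): cur=K back=1 fwd=0
After 2 (back): cur=HOME back=0 fwd=1
After 3 (forward): cur=K back=1 fwd=0
After 4 (back): cur=HOME back=0 fwd=1
After 5 (forward): cur=K back=1 fwd=0
After 6 (visit(J)): cur=J back=2 fwd=0
After 7 (back): cur=K back=1 fwd=1
After 8 (back): cur=HOME back=0 fwd=2
After 9 (forward): cur=K back=1 fwd=1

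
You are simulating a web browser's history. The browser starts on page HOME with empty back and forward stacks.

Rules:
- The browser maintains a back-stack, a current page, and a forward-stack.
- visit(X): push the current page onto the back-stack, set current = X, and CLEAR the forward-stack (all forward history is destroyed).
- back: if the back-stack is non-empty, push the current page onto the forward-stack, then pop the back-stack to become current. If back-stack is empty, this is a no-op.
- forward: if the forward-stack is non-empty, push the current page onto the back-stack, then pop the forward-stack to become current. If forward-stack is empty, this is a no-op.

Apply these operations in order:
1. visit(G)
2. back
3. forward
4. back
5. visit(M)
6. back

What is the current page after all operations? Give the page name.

Answer: HOME

Derivation:
After 1 (visit(G)): cur=G back=1 fwd=0
After 2 (back): cur=HOME back=0 fwd=1
After 3 (forward): cur=G back=1 fwd=0
After 4 (back): cur=HOME back=0 fwd=1
After 5 (visit(M)): cur=M back=1 fwd=0
After 6 (back): cur=HOME back=0 fwd=1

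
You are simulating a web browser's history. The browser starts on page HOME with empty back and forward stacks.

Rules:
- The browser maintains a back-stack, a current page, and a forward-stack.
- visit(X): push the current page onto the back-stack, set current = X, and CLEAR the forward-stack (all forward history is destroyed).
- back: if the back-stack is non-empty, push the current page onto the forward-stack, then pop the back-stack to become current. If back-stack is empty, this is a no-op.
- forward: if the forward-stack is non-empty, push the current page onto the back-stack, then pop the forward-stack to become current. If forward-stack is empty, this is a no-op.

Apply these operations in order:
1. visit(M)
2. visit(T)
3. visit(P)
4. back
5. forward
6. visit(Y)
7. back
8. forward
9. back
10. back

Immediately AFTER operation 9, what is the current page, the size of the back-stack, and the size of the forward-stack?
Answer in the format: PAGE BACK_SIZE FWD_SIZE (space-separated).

After 1 (visit(M)): cur=M back=1 fwd=0
After 2 (visit(T)): cur=T back=2 fwd=0
After 3 (visit(P)): cur=P back=3 fwd=0
After 4 (back): cur=T back=2 fwd=1
After 5 (forward): cur=P back=3 fwd=0
After 6 (visit(Y)): cur=Y back=4 fwd=0
After 7 (back): cur=P back=3 fwd=1
After 8 (forward): cur=Y back=4 fwd=0
After 9 (back): cur=P back=3 fwd=1

P 3 1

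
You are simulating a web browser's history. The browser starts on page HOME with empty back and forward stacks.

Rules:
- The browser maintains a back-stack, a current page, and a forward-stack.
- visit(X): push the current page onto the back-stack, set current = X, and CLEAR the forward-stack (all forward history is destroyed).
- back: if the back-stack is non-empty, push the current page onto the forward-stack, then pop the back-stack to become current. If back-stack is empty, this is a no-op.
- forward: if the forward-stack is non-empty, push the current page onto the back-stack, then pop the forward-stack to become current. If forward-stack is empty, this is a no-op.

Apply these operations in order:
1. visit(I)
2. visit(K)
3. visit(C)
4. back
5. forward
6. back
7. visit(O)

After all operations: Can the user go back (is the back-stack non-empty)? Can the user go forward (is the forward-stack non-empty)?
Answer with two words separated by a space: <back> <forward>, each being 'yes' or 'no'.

Answer: yes no

Derivation:
After 1 (visit(I)): cur=I back=1 fwd=0
After 2 (visit(K)): cur=K back=2 fwd=0
After 3 (visit(C)): cur=C back=3 fwd=0
After 4 (back): cur=K back=2 fwd=1
After 5 (forward): cur=C back=3 fwd=0
After 6 (back): cur=K back=2 fwd=1
After 7 (visit(O)): cur=O back=3 fwd=0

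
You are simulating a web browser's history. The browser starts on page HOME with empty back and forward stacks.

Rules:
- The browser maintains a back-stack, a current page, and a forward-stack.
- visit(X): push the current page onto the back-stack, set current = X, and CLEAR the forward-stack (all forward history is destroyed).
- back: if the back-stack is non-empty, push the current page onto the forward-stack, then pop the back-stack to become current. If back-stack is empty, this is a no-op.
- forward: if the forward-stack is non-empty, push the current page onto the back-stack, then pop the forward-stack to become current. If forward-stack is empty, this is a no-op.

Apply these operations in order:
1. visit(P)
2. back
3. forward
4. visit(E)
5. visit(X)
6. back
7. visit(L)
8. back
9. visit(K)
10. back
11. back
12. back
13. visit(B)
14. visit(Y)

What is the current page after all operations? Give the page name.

Answer: Y

Derivation:
After 1 (visit(P)): cur=P back=1 fwd=0
After 2 (back): cur=HOME back=0 fwd=1
After 3 (forward): cur=P back=1 fwd=0
After 4 (visit(E)): cur=E back=2 fwd=0
After 5 (visit(X)): cur=X back=3 fwd=0
After 6 (back): cur=E back=2 fwd=1
After 7 (visit(L)): cur=L back=3 fwd=0
After 8 (back): cur=E back=2 fwd=1
After 9 (visit(K)): cur=K back=3 fwd=0
After 10 (back): cur=E back=2 fwd=1
After 11 (back): cur=P back=1 fwd=2
After 12 (back): cur=HOME back=0 fwd=3
After 13 (visit(B)): cur=B back=1 fwd=0
After 14 (visit(Y)): cur=Y back=2 fwd=0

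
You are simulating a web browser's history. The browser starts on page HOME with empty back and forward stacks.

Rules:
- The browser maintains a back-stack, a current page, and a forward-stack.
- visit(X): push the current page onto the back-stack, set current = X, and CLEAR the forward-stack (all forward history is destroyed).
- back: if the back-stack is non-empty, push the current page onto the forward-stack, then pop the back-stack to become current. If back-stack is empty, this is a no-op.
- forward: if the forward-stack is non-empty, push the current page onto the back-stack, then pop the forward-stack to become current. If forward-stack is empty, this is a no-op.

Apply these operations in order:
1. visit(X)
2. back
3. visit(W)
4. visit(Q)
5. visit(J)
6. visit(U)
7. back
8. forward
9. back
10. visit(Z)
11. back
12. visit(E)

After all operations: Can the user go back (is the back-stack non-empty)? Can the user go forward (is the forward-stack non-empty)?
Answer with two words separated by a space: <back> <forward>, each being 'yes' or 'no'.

After 1 (visit(X)): cur=X back=1 fwd=0
After 2 (back): cur=HOME back=0 fwd=1
After 3 (visit(W)): cur=W back=1 fwd=0
After 4 (visit(Q)): cur=Q back=2 fwd=0
After 5 (visit(J)): cur=J back=3 fwd=0
After 6 (visit(U)): cur=U back=4 fwd=0
After 7 (back): cur=J back=3 fwd=1
After 8 (forward): cur=U back=4 fwd=0
After 9 (back): cur=J back=3 fwd=1
After 10 (visit(Z)): cur=Z back=4 fwd=0
After 11 (back): cur=J back=3 fwd=1
After 12 (visit(E)): cur=E back=4 fwd=0

Answer: yes no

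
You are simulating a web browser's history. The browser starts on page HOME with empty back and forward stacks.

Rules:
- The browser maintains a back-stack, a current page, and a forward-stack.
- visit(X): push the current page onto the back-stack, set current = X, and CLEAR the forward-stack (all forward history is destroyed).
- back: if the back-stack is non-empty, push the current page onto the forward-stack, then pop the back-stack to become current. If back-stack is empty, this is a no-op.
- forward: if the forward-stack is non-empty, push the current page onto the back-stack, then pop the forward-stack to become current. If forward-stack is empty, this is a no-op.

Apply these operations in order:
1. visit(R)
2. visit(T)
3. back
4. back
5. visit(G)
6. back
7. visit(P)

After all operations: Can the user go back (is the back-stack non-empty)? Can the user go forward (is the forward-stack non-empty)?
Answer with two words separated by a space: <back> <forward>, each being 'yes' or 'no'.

After 1 (visit(R)): cur=R back=1 fwd=0
After 2 (visit(T)): cur=T back=2 fwd=0
After 3 (back): cur=R back=1 fwd=1
After 4 (back): cur=HOME back=0 fwd=2
After 5 (visit(G)): cur=G back=1 fwd=0
After 6 (back): cur=HOME back=0 fwd=1
After 7 (visit(P)): cur=P back=1 fwd=0

Answer: yes no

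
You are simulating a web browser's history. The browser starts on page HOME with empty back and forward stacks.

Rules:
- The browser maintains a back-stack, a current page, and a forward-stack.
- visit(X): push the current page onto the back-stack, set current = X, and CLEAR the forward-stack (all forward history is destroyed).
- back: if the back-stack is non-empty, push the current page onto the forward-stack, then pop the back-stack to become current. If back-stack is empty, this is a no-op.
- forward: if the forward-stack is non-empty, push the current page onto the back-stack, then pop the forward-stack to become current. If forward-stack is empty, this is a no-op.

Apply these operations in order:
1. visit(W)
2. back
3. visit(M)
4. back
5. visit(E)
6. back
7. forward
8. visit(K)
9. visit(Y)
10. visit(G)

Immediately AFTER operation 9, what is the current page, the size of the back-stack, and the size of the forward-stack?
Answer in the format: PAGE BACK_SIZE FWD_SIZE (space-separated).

After 1 (visit(W)): cur=W back=1 fwd=0
After 2 (back): cur=HOME back=0 fwd=1
After 3 (visit(M)): cur=M back=1 fwd=0
After 4 (back): cur=HOME back=0 fwd=1
After 5 (visit(E)): cur=E back=1 fwd=0
After 6 (back): cur=HOME back=0 fwd=1
After 7 (forward): cur=E back=1 fwd=0
After 8 (visit(K)): cur=K back=2 fwd=0
After 9 (visit(Y)): cur=Y back=3 fwd=0

Y 3 0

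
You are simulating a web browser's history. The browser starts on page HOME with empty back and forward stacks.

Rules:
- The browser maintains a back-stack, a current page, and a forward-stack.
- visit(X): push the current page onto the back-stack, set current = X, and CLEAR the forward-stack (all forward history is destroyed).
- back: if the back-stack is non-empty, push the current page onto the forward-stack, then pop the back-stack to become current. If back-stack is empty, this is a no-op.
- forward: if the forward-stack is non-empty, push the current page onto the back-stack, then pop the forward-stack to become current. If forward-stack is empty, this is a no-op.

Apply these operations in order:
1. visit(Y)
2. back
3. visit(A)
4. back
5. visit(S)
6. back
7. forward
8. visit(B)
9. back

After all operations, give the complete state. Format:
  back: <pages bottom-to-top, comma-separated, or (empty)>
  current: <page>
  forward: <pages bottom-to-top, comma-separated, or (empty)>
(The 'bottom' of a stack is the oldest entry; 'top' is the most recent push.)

Answer: back: HOME
current: S
forward: B

Derivation:
After 1 (visit(Y)): cur=Y back=1 fwd=0
After 2 (back): cur=HOME back=0 fwd=1
After 3 (visit(A)): cur=A back=1 fwd=0
After 4 (back): cur=HOME back=0 fwd=1
After 5 (visit(S)): cur=S back=1 fwd=0
After 6 (back): cur=HOME back=0 fwd=1
After 7 (forward): cur=S back=1 fwd=0
After 8 (visit(B)): cur=B back=2 fwd=0
After 9 (back): cur=S back=1 fwd=1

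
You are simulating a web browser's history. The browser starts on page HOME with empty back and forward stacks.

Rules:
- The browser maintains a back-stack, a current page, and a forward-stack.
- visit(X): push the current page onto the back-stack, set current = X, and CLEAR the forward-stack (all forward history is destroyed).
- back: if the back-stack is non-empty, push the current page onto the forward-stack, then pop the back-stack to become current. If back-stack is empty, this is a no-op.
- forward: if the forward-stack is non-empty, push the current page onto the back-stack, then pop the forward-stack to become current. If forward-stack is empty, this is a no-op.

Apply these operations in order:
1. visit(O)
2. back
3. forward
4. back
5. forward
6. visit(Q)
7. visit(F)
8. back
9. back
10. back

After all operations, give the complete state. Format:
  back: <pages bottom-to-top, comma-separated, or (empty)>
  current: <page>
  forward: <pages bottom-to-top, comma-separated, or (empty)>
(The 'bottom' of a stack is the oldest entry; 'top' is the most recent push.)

After 1 (visit(O)): cur=O back=1 fwd=0
After 2 (back): cur=HOME back=0 fwd=1
After 3 (forward): cur=O back=1 fwd=0
After 4 (back): cur=HOME back=0 fwd=1
After 5 (forward): cur=O back=1 fwd=0
After 6 (visit(Q)): cur=Q back=2 fwd=0
After 7 (visit(F)): cur=F back=3 fwd=0
After 8 (back): cur=Q back=2 fwd=1
After 9 (back): cur=O back=1 fwd=2
After 10 (back): cur=HOME back=0 fwd=3

Answer: back: (empty)
current: HOME
forward: F,Q,O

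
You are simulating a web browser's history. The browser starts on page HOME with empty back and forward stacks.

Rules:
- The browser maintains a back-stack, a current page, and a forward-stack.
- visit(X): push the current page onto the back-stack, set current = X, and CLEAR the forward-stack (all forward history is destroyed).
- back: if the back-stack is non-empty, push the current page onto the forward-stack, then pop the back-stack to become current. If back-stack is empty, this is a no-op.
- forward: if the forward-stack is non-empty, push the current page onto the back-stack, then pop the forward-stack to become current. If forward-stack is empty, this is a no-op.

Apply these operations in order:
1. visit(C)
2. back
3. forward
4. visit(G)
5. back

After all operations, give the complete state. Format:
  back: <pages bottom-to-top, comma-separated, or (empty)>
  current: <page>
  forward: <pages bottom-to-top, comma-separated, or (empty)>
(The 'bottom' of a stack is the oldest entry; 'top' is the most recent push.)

Answer: back: HOME
current: C
forward: G

Derivation:
After 1 (visit(C)): cur=C back=1 fwd=0
After 2 (back): cur=HOME back=0 fwd=1
After 3 (forward): cur=C back=1 fwd=0
After 4 (visit(G)): cur=G back=2 fwd=0
After 5 (back): cur=C back=1 fwd=1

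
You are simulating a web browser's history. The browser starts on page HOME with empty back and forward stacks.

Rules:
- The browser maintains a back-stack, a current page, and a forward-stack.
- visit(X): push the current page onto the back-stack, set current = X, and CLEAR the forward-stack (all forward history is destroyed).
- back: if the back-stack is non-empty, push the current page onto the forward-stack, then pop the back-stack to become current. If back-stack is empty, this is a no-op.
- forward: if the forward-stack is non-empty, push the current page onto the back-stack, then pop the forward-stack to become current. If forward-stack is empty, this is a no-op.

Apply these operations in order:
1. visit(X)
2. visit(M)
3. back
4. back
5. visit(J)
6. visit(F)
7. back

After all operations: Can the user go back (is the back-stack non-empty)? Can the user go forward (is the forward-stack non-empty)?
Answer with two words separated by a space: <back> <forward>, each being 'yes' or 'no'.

After 1 (visit(X)): cur=X back=1 fwd=0
After 2 (visit(M)): cur=M back=2 fwd=0
After 3 (back): cur=X back=1 fwd=1
After 4 (back): cur=HOME back=0 fwd=2
After 5 (visit(J)): cur=J back=1 fwd=0
After 6 (visit(F)): cur=F back=2 fwd=0
After 7 (back): cur=J back=1 fwd=1

Answer: yes yes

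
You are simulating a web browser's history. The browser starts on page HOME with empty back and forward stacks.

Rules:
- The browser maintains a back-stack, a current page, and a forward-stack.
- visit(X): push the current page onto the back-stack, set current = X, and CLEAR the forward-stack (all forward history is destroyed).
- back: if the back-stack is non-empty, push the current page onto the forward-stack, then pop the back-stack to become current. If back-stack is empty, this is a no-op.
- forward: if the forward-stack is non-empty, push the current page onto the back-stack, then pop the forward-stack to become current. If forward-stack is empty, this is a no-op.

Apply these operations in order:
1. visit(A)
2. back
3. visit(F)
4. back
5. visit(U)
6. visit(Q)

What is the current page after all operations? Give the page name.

After 1 (visit(A)): cur=A back=1 fwd=0
After 2 (back): cur=HOME back=0 fwd=1
After 3 (visit(F)): cur=F back=1 fwd=0
After 4 (back): cur=HOME back=0 fwd=1
After 5 (visit(U)): cur=U back=1 fwd=0
After 6 (visit(Q)): cur=Q back=2 fwd=0

Answer: Q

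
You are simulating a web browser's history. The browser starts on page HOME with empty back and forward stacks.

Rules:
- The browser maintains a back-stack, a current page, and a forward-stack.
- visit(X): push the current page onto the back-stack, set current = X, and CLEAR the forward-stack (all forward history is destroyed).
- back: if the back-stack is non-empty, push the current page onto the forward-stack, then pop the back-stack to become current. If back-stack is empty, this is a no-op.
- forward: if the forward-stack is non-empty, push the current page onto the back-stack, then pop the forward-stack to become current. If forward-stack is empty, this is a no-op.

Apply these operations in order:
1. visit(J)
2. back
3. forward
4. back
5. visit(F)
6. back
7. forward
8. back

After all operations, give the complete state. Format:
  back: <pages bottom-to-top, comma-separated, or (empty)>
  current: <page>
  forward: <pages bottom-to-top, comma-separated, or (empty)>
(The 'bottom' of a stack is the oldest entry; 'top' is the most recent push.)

Answer: back: (empty)
current: HOME
forward: F

Derivation:
After 1 (visit(J)): cur=J back=1 fwd=0
After 2 (back): cur=HOME back=0 fwd=1
After 3 (forward): cur=J back=1 fwd=0
After 4 (back): cur=HOME back=0 fwd=1
After 5 (visit(F)): cur=F back=1 fwd=0
After 6 (back): cur=HOME back=0 fwd=1
After 7 (forward): cur=F back=1 fwd=0
After 8 (back): cur=HOME back=0 fwd=1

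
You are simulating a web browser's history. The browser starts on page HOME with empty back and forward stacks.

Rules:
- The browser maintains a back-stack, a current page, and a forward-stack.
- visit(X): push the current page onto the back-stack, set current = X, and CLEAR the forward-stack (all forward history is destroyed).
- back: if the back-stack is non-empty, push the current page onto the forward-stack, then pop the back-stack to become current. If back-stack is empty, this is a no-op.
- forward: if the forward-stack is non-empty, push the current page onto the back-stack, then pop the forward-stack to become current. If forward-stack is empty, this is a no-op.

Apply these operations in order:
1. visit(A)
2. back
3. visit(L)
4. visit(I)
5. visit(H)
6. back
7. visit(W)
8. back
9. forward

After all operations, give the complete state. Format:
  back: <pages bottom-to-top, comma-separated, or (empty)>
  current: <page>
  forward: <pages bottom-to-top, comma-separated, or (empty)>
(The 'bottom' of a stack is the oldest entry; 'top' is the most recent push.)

Answer: back: HOME,L,I
current: W
forward: (empty)

Derivation:
After 1 (visit(A)): cur=A back=1 fwd=0
After 2 (back): cur=HOME back=0 fwd=1
After 3 (visit(L)): cur=L back=1 fwd=0
After 4 (visit(I)): cur=I back=2 fwd=0
After 5 (visit(H)): cur=H back=3 fwd=0
After 6 (back): cur=I back=2 fwd=1
After 7 (visit(W)): cur=W back=3 fwd=0
After 8 (back): cur=I back=2 fwd=1
After 9 (forward): cur=W back=3 fwd=0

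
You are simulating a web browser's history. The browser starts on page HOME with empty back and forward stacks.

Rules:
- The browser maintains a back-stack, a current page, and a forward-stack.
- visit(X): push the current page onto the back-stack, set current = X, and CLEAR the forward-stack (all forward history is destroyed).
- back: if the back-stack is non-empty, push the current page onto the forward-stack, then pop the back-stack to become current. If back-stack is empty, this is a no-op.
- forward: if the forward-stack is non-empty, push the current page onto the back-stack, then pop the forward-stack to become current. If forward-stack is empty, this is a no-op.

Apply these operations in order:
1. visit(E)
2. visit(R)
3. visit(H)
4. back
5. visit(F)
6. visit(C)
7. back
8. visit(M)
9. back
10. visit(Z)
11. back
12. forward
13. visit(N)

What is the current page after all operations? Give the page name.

After 1 (visit(E)): cur=E back=1 fwd=0
After 2 (visit(R)): cur=R back=2 fwd=0
After 3 (visit(H)): cur=H back=3 fwd=0
After 4 (back): cur=R back=2 fwd=1
After 5 (visit(F)): cur=F back=3 fwd=0
After 6 (visit(C)): cur=C back=4 fwd=0
After 7 (back): cur=F back=3 fwd=1
After 8 (visit(M)): cur=M back=4 fwd=0
After 9 (back): cur=F back=3 fwd=1
After 10 (visit(Z)): cur=Z back=4 fwd=0
After 11 (back): cur=F back=3 fwd=1
After 12 (forward): cur=Z back=4 fwd=0
After 13 (visit(N)): cur=N back=5 fwd=0

Answer: N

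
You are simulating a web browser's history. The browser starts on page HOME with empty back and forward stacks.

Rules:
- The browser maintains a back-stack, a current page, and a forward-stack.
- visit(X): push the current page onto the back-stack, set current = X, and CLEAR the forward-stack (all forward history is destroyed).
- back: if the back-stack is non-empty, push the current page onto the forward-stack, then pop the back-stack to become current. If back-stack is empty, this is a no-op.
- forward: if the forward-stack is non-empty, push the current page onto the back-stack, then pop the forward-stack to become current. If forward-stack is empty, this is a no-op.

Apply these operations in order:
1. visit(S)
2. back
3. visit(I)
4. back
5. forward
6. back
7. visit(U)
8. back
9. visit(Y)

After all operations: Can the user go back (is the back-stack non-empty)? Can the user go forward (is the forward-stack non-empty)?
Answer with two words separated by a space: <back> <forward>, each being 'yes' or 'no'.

Answer: yes no

Derivation:
After 1 (visit(S)): cur=S back=1 fwd=0
After 2 (back): cur=HOME back=0 fwd=1
After 3 (visit(I)): cur=I back=1 fwd=0
After 4 (back): cur=HOME back=0 fwd=1
After 5 (forward): cur=I back=1 fwd=0
After 6 (back): cur=HOME back=0 fwd=1
After 7 (visit(U)): cur=U back=1 fwd=0
After 8 (back): cur=HOME back=0 fwd=1
After 9 (visit(Y)): cur=Y back=1 fwd=0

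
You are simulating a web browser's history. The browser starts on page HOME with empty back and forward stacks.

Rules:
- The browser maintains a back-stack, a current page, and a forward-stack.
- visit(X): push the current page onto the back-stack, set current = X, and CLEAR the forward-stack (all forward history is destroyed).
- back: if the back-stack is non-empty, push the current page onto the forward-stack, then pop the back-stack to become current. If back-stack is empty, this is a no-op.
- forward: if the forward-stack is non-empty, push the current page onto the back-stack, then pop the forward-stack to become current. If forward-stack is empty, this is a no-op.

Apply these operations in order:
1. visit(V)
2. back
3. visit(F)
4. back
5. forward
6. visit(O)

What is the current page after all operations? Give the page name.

After 1 (visit(V)): cur=V back=1 fwd=0
After 2 (back): cur=HOME back=0 fwd=1
After 3 (visit(F)): cur=F back=1 fwd=0
After 4 (back): cur=HOME back=0 fwd=1
After 5 (forward): cur=F back=1 fwd=0
After 6 (visit(O)): cur=O back=2 fwd=0

Answer: O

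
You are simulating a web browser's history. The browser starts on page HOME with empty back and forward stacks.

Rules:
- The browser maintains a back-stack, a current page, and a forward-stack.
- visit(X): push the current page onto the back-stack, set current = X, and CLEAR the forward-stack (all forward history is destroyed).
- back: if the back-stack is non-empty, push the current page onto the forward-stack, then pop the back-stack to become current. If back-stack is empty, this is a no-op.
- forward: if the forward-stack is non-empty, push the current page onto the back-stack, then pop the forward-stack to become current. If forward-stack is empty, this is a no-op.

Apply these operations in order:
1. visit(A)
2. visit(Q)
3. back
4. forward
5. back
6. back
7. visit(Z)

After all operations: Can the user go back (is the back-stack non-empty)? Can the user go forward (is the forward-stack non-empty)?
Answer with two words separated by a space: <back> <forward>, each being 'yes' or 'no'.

After 1 (visit(A)): cur=A back=1 fwd=0
After 2 (visit(Q)): cur=Q back=2 fwd=0
After 3 (back): cur=A back=1 fwd=1
After 4 (forward): cur=Q back=2 fwd=0
After 5 (back): cur=A back=1 fwd=1
After 6 (back): cur=HOME back=0 fwd=2
After 7 (visit(Z)): cur=Z back=1 fwd=0

Answer: yes no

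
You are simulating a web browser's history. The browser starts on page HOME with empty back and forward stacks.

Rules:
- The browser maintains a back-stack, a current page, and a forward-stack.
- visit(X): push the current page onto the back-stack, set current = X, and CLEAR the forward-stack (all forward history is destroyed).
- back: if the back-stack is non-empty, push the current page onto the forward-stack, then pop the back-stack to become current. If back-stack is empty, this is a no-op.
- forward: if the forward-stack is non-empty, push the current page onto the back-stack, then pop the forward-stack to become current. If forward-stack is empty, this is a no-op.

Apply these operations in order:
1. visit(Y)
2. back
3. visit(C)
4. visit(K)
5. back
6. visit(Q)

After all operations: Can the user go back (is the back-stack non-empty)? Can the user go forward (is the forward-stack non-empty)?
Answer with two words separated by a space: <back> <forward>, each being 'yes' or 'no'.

Answer: yes no

Derivation:
After 1 (visit(Y)): cur=Y back=1 fwd=0
After 2 (back): cur=HOME back=0 fwd=1
After 3 (visit(C)): cur=C back=1 fwd=0
After 4 (visit(K)): cur=K back=2 fwd=0
After 5 (back): cur=C back=1 fwd=1
After 6 (visit(Q)): cur=Q back=2 fwd=0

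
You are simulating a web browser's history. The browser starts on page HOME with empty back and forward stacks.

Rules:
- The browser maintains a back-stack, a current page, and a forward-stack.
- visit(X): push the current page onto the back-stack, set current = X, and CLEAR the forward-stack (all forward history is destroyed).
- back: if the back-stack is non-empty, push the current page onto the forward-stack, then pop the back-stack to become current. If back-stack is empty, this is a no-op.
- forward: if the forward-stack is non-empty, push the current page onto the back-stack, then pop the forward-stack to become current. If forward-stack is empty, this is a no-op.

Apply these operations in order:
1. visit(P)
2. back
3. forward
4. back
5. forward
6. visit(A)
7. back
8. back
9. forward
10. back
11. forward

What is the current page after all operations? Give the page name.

After 1 (visit(P)): cur=P back=1 fwd=0
After 2 (back): cur=HOME back=0 fwd=1
After 3 (forward): cur=P back=1 fwd=0
After 4 (back): cur=HOME back=0 fwd=1
After 5 (forward): cur=P back=1 fwd=0
After 6 (visit(A)): cur=A back=2 fwd=0
After 7 (back): cur=P back=1 fwd=1
After 8 (back): cur=HOME back=0 fwd=2
After 9 (forward): cur=P back=1 fwd=1
After 10 (back): cur=HOME back=0 fwd=2
After 11 (forward): cur=P back=1 fwd=1

Answer: P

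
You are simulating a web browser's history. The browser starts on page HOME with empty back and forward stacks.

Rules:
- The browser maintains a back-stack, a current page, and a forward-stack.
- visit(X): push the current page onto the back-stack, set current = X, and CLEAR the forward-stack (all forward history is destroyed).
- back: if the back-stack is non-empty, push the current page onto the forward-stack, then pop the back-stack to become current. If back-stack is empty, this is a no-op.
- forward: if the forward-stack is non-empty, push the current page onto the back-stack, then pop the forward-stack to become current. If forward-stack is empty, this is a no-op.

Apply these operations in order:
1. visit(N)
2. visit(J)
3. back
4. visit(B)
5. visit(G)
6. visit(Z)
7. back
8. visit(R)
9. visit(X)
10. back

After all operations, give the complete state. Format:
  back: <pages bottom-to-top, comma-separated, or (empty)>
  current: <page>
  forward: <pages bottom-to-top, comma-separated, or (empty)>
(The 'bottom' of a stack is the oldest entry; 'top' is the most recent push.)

Answer: back: HOME,N,B,G
current: R
forward: X

Derivation:
After 1 (visit(N)): cur=N back=1 fwd=0
After 2 (visit(J)): cur=J back=2 fwd=0
After 3 (back): cur=N back=1 fwd=1
After 4 (visit(B)): cur=B back=2 fwd=0
After 5 (visit(G)): cur=G back=3 fwd=0
After 6 (visit(Z)): cur=Z back=4 fwd=0
After 7 (back): cur=G back=3 fwd=1
After 8 (visit(R)): cur=R back=4 fwd=0
After 9 (visit(X)): cur=X back=5 fwd=0
After 10 (back): cur=R back=4 fwd=1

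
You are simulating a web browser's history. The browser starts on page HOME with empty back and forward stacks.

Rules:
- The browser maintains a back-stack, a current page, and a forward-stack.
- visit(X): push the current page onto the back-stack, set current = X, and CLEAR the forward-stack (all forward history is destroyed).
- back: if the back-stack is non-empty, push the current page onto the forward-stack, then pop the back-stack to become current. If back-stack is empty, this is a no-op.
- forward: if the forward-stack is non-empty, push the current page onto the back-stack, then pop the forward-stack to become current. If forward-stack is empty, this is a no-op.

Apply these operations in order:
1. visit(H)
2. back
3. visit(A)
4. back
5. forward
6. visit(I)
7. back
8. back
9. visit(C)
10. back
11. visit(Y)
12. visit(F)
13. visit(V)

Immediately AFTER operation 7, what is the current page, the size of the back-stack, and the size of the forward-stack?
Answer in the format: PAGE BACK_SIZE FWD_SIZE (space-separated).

After 1 (visit(H)): cur=H back=1 fwd=0
After 2 (back): cur=HOME back=0 fwd=1
After 3 (visit(A)): cur=A back=1 fwd=0
After 4 (back): cur=HOME back=0 fwd=1
After 5 (forward): cur=A back=1 fwd=0
After 6 (visit(I)): cur=I back=2 fwd=0
After 7 (back): cur=A back=1 fwd=1

A 1 1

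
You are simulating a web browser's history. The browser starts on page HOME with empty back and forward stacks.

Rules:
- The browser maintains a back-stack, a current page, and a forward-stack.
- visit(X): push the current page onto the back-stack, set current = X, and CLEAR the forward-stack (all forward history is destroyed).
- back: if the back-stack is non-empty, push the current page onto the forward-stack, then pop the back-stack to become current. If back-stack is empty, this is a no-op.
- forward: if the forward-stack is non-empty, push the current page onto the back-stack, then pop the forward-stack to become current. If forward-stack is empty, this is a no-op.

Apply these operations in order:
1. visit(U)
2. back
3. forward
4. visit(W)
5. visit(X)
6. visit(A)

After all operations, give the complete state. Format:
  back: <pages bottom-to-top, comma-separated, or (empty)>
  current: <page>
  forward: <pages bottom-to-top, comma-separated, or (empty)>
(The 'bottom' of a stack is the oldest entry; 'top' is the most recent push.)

Answer: back: HOME,U,W,X
current: A
forward: (empty)

Derivation:
After 1 (visit(U)): cur=U back=1 fwd=0
After 2 (back): cur=HOME back=0 fwd=1
After 3 (forward): cur=U back=1 fwd=0
After 4 (visit(W)): cur=W back=2 fwd=0
After 5 (visit(X)): cur=X back=3 fwd=0
After 6 (visit(A)): cur=A back=4 fwd=0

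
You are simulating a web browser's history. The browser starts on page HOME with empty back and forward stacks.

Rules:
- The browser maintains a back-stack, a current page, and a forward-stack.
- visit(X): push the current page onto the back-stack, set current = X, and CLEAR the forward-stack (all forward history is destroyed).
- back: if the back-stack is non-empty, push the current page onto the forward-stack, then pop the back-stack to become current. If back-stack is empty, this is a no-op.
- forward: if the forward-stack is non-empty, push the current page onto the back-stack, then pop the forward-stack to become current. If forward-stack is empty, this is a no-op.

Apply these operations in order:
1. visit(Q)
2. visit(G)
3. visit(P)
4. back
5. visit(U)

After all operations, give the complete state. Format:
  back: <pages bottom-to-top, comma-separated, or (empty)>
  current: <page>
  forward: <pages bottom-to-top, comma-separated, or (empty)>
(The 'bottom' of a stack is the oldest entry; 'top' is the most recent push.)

After 1 (visit(Q)): cur=Q back=1 fwd=0
After 2 (visit(G)): cur=G back=2 fwd=0
After 3 (visit(P)): cur=P back=3 fwd=0
After 4 (back): cur=G back=2 fwd=1
After 5 (visit(U)): cur=U back=3 fwd=0

Answer: back: HOME,Q,G
current: U
forward: (empty)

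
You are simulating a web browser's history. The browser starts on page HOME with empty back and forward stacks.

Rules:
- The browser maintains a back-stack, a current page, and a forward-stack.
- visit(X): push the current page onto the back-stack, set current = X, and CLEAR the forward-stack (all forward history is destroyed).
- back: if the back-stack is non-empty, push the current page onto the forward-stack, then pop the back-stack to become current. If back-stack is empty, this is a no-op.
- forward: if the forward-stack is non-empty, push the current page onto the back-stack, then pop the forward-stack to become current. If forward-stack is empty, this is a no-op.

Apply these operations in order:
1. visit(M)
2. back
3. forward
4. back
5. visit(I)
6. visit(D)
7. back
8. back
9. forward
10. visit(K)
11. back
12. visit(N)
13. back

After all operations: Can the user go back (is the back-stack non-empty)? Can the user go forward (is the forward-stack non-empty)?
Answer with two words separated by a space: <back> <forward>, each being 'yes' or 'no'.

Answer: yes yes

Derivation:
After 1 (visit(M)): cur=M back=1 fwd=0
After 2 (back): cur=HOME back=0 fwd=1
After 3 (forward): cur=M back=1 fwd=0
After 4 (back): cur=HOME back=0 fwd=1
After 5 (visit(I)): cur=I back=1 fwd=0
After 6 (visit(D)): cur=D back=2 fwd=0
After 7 (back): cur=I back=1 fwd=1
After 8 (back): cur=HOME back=0 fwd=2
After 9 (forward): cur=I back=1 fwd=1
After 10 (visit(K)): cur=K back=2 fwd=0
After 11 (back): cur=I back=1 fwd=1
After 12 (visit(N)): cur=N back=2 fwd=0
After 13 (back): cur=I back=1 fwd=1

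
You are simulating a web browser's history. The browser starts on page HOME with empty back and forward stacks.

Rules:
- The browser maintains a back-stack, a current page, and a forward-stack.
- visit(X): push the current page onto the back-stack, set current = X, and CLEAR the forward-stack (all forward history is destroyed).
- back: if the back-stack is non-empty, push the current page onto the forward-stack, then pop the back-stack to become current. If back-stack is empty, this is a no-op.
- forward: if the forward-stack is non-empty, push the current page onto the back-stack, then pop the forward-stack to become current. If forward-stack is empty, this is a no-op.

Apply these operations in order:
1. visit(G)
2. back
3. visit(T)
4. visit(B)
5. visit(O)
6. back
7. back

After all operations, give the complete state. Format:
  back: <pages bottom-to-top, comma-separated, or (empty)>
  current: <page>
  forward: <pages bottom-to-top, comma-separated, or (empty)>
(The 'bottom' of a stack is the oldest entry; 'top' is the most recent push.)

Answer: back: HOME
current: T
forward: O,B

Derivation:
After 1 (visit(G)): cur=G back=1 fwd=0
After 2 (back): cur=HOME back=0 fwd=1
After 3 (visit(T)): cur=T back=1 fwd=0
After 4 (visit(B)): cur=B back=2 fwd=0
After 5 (visit(O)): cur=O back=3 fwd=0
After 6 (back): cur=B back=2 fwd=1
After 7 (back): cur=T back=1 fwd=2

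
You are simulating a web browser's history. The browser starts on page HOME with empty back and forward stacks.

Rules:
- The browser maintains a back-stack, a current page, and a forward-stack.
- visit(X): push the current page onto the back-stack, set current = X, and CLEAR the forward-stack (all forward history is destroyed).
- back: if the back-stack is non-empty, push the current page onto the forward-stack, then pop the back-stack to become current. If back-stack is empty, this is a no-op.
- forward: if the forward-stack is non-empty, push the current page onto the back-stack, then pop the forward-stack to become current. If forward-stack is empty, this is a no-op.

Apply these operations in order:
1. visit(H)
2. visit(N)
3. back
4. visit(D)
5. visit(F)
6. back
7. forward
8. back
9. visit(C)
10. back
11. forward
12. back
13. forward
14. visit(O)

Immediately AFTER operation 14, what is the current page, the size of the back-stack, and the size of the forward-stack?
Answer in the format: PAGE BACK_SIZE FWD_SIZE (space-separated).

After 1 (visit(H)): cur=H back=1 fwd=0
After 2 (visit(N)): cur=N back=2 fwd=0
After 3 (back): cur=H back=1 fwd=1
After 4 (visit(D)): cur=D back=2 fwd=0
After 5 (visit(F)): cur=F back=3 fwd=0
After 6 (back): cur=D back=2 fwd=1
After 7 (forward): cur=F back=3 fwd=0
After 8 (back): cur=D back=2 fwd=1
After 9 (visit(C)): cur=C back=3 fwd=0
After 10 (back): cur=D back=2 fwd=1
After 11 (forward): cur=C back=3 fwd=0
After 12 (back): cur=D back=2 fwd=1
After 13 (forward): cur=C back=3 fwd=0
After 14 (visit(O)): cur=O back=4 fwd=0

O 4 0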